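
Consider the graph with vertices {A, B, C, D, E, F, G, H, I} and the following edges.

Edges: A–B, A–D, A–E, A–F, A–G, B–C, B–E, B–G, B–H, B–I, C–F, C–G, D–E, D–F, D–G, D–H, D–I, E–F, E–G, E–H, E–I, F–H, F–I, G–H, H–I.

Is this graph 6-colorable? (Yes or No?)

Yes

The chromatic number is 5. D, E, F, H, I are mutually adjacent (a clique of size 5), so at least 5 colors are needed.
5 colors suffice: color 1 → {C, E}; color 2 → {B, D}; color 3 → {A, H}; color 4 → {F, G}; color 5 → {I}.
Since 6 ≥ 5, a proper 6-coloring certainly exists.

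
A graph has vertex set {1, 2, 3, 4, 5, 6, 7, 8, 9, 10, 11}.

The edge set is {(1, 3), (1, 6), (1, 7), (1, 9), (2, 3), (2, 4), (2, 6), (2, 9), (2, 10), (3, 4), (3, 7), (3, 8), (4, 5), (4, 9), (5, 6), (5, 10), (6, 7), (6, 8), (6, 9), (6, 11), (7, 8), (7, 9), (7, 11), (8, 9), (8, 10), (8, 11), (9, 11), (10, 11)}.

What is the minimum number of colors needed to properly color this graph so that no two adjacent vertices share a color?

6, 7, 8, 9, 11 are mutually adjacent (a clique of size 5), so at least 5 colors are needed.
5 colors suffice: color a → {3, 6, 10}; color b → {5, 9}; color c → {1, 2, 8}; color d → {4, 7}; color e → {11}. No two adjacent vertices share a color.

5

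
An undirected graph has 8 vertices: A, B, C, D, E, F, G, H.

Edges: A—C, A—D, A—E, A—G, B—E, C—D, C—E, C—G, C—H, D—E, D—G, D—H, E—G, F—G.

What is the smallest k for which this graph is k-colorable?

A, C, D, E, G form a clique, so at least 5 colors are needed.
5 colors suffice: color 1 → {B, D, F}; color 2 → {C}; color 3 → {G, H}; color 4 → {E}; color 5 → {A}. Each edge has distinct colors on its endpoints.

5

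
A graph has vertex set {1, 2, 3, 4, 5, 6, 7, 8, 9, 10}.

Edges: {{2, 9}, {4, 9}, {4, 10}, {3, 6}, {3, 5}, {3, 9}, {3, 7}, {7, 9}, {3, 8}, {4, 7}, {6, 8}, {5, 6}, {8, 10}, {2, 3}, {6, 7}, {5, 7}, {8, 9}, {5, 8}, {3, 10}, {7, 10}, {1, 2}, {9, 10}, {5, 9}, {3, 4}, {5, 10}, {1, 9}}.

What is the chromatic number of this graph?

3, 5, 8, 9, 10 are pairwise adjacent (a clique of size 5), so at least 5 colors are needed.
A valid assignment using 5 colors: 1=b, 2=c, 3=b, 4=d, 5=d, 6=a, 7=e, 8=e, 9=a, 10=c. Every edge joins two different colors.

5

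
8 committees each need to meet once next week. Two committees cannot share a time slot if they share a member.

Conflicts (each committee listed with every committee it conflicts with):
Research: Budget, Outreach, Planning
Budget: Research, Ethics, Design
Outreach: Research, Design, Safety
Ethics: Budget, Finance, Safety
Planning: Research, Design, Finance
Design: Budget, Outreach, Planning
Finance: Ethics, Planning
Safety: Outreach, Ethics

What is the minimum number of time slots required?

The cycle Budget-Research-Outreach-Safety-Ethics-Budget has odd length 5, so it cannot be 2-colored; at least 3 time slots are needed.
3 time slots suffice: time slot 1 → {Budget, Outreach, Planning}; time slot 2 → {Research, Ethics, Design}; time slot 3 → {Finance, Safety}. Every pair that conflicts lands in different time slots.

3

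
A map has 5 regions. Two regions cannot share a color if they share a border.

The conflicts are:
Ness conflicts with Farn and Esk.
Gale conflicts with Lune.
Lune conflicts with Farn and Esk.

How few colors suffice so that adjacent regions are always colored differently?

2

Ness and Esk conflict, so at least 2 colors are needed.
2 colors suffice: color 1 → {Ness, Lune}; color 2 → {Gale, Farn, Esk}. Every pair that conflicts lands in different colors.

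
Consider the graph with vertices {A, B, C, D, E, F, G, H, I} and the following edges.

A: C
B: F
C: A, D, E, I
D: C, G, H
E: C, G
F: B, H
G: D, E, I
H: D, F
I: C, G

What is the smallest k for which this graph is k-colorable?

F and H are adjacent, so at least 2 colors are needed.
2 colors suffice: color 1 → {B, C, G, H}; color 2 → {A, D, E, F, I}. No two adjacent vertices share a color.

2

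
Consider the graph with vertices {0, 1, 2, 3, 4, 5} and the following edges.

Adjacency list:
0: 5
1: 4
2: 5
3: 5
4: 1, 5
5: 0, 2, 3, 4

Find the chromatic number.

2

3 and 5 are adjacent, so at least 2 colors are needed.
A valid assignment using 2 colors: 0=b, 1=a, 2=b, 3=b, 4=b, 5=a. No two adjacent vertices share a color.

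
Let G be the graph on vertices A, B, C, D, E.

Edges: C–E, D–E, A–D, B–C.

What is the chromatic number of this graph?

C and E are adjacent, so at least 2 colors are needed.
2 colors suffice: A=red, B=red, C=blue, D=blue, E=red. Every edge joins two different colors.

2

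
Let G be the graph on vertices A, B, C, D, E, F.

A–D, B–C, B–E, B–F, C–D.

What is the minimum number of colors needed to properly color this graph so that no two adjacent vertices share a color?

B and E are adjacent, so at least 2 colors are needed.
2 colors suffice: color red → {B, D}; color blue → {A, C, E, F}. Each edge has distinct colors on its endpoints.

2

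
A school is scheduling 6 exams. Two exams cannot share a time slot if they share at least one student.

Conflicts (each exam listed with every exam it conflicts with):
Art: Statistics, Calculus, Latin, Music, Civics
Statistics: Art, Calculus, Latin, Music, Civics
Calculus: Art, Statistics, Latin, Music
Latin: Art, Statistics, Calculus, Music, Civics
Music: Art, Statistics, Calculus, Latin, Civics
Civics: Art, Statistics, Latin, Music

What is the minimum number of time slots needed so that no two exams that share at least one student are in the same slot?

5

Art, Statistics, Calculus, Latin, Music pairwise conflict, so at least 5 time slots are needed.
Using 5 time slots: Art=2, Statistics=3, Calculus=5, Latin=1, Music=4, Civics=5. Every pair that conflicts lands in different time slots.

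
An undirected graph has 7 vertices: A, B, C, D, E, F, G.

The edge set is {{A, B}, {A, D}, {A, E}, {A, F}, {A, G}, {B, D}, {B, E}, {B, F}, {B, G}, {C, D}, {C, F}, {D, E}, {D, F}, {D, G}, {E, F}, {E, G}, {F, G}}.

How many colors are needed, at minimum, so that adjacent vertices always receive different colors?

A, B, D, E, F, G form a clique, so at least 6 colors are needed.
6 colors suffice: A=6, B=4, C=3, D=1, E=5, F=2, G=3. Each edge has distinct colors on its endpoints.

6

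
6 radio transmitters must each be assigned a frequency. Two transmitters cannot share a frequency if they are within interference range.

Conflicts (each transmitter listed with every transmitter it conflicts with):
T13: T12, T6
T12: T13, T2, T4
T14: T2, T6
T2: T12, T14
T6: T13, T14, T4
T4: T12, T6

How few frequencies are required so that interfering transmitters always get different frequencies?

3

The cycle T13-T6-T14-T2-T12-T13 has odd length 5, so it cannot be 2-colored; at least 3 frequencies are needed.
A valid assignment using 3 frequencies: T13=2, T12=1, T14=2, T2=3, T6=1, T4=2. Each listed conflict is separated.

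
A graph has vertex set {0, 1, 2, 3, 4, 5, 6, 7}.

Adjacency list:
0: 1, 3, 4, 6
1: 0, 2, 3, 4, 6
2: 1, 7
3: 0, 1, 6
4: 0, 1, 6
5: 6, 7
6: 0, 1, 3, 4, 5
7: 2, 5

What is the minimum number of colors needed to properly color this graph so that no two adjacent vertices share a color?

0, 1, 4, 6 are mutually adjacent (a clique of size 4), so at least 4 colors are needed.
One proper 4-coloring: 0=green, 1=blue, 2=red, 3=yellow, 4=yellow, 5=green, 6=red, 7=blue. Each edge has distinct colors on its endpoints.

4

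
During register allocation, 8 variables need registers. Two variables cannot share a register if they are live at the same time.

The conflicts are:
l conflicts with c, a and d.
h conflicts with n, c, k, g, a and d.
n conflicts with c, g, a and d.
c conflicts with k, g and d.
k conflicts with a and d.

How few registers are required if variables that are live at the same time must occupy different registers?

h, n, c, g all conflict with each other, so at least 4 registers are needed.
4 registers suffice: l=1, h=1, n=4, c=2, k=4, g=3, a=2, d=3. Every pair that conflicts lands in different registers.

4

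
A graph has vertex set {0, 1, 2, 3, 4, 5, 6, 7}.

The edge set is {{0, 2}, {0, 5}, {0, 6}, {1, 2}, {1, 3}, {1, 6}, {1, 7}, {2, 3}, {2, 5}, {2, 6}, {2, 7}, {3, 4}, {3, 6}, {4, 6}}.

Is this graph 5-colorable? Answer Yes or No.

Yes

The chromatic number is 4. 1, 2, 3, 6 are pairwise adjacent (a clique of size 4), so at least 4 colors are needed.
4 colors suffice: color a → {2, 4}; color b → {5, 6, 7}; color c → {0, 1}; color d → {3}.
Since 5 ≥ 4, a proper 5-coloring certainly exists.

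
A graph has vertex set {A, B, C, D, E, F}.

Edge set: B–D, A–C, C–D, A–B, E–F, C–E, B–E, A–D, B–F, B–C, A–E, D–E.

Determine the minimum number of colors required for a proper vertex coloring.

5

A, B, C, D, E are mutually adjacent (a clique of size 5), so at least 5 colors are needed.
One proper 5-coloring: A=5, B=1, C=3, D=4, E=2, F=3. Each edge has distinct colors on its endpoints.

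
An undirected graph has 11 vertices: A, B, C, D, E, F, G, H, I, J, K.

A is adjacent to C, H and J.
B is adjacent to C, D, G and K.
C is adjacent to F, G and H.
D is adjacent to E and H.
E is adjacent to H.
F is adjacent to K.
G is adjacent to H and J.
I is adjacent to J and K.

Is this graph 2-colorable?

D, E, H are pairwise adjacent, so at least 3 colors are needed.
So 2 colors are not enough.

No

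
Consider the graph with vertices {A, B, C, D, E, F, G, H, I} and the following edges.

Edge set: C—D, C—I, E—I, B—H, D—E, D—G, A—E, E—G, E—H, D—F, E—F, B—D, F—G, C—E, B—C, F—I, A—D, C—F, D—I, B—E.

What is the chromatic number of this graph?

C, D, E, F, I form a clique, so at least 5 colors are needed.
5 colors suffice: color 1 → {E}; color 2 → {D, H}; color 3 → {A, B, F}; color 4 → {C, G}; color 5 → {I}. Every edge joins two different colors.

5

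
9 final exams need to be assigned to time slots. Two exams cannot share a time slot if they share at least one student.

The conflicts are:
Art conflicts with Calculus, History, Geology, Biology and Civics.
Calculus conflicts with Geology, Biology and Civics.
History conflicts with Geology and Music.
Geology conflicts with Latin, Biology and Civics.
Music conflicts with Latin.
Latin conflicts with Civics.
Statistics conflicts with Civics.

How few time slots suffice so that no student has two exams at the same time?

4

Art, Calculus, Geology, Civics pairwise conflict, so at least 4 time slots are needed.
Using 4 time slots: Art=3, Calculus=4, History=2, Geology=1, Music=1, Latin=3, Statistics=1, Biology=2, Civics=2. Each listed conflict is separated.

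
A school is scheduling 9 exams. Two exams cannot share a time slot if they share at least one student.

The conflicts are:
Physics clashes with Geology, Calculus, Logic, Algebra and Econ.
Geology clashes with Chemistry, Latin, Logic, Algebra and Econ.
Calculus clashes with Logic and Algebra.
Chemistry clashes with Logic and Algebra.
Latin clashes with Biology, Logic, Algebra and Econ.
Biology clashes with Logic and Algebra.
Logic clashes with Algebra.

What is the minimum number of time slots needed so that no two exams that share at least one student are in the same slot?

4

Physics, Calculus, Logic, Algebra pairwise conflict, so at least 4 time slots are needed.
4 time slots suffice: time slot 1 → {Algebra, Econ}; time slot 2 → {Logic}; time slot 3 → {Geology, Calculus, Biology}; time slot 4 → {Physics, Chemistry, Latin}. Every pair that conflicts lands in different time slots.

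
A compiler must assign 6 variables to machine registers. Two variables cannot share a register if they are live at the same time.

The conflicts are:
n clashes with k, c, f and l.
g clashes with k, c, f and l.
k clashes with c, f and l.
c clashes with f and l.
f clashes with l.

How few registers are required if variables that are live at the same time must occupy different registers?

5

n, k, c, f, l pairwise conflict, so at least 5 registers are needed.
5 registers suffice: register 1 → {f}; register 2 → {c}; register 3 → {l}; register 4 → {k}; register 5 → {n, g}. Each listed conflict is separated.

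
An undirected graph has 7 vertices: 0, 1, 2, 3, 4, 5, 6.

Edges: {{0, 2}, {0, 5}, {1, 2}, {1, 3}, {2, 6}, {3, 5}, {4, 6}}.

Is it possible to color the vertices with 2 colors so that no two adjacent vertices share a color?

No

The cycle 1-3-5-0-2-1 has odd length 5, so it cannot be 2-colored; at least 3 colors are needed.
So 2 colors are not enough.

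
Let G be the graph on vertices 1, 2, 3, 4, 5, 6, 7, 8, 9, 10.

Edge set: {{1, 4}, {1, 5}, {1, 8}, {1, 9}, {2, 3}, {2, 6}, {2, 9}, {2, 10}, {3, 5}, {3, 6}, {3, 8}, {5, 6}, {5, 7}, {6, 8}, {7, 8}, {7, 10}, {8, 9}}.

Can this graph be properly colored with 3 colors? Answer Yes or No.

The chromatic number is 3. 1, 8, 9 are mutually adjacent, so at least 3 colors are needed.
3 colors suffice: 1=b, 2=a, 3=c, 4=a, 5=a, 6=b, 7=b, 8=a, 9=c, 10=c.
That is already a proper 3-coloring.

Yes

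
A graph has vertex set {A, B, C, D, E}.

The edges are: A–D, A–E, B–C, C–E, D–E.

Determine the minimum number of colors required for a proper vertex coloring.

A, D, E are mutually adjacent, so at least 3 colors are needed.
3 colors suffice: color 1 → {B, E}; color 2 → {A, C}; color 3 → {D}. Every edge joins two different colors.

3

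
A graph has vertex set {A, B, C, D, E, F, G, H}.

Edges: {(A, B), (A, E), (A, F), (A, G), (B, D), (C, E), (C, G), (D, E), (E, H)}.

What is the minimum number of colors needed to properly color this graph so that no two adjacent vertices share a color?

C and E are adjacent, so at least 2 colors are needed.
2 colors suffice: color red → {A, C, D, H}; color blue → {B, E, F, G}. No two adjacent vertices share a color.

2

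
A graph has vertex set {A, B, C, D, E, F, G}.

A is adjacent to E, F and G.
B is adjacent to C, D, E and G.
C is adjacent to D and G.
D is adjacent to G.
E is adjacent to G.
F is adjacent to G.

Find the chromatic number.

4

B, C, D, G are mutually adjacent (a clique of size 4), so at least 4 colors are needed.
4 colors suffice: color red → {G}; color blue → {A, B}; color green → {D, E, F}; color yellow → {C}. No two adjacent vertices share a color.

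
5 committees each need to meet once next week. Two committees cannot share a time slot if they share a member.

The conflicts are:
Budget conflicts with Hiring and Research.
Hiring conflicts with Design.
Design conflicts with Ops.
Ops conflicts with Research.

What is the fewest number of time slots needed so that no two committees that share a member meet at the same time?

3

The cycle Ops-Design-Hiring-Budget-Research-Ops has odd length 5, so it cannot be 2-colored; at least 3 time slots are needed.
3 time slots suffice: Budget=3, Hiring=1, Design=2, Ops=1, Research=2. No two conflicting committees share a time slot.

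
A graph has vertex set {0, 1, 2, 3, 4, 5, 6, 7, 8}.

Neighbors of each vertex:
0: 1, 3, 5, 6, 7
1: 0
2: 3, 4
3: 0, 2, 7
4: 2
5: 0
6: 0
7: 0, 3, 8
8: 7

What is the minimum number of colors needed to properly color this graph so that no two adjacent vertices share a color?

3

0, 3, 7 form a triangle, so at least 3 colors are needed.
3 colors suffice: color red → {0, 2, 8}; color blue → {1, 3, 4, 5, 6}; color green → {7}. Every edge joins two different colors.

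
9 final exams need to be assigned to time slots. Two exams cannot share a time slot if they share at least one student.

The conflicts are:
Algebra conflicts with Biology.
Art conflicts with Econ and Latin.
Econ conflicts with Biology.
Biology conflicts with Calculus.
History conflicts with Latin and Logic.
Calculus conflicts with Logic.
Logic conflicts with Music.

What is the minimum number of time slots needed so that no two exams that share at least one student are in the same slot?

3

The cycle History-Latin-Art-Econ-Biology-Calculus-Logic-History has odd length 7, so it cannot be 2-colored; at least 3 time slots are needed.
A valid assignment using 3 time slots: Algebra=2, Art=1, Econ=2, Biology=1, History=2, Calculus=2, Latin=3, Logic=1, Music=2. Each listed conflict is separated.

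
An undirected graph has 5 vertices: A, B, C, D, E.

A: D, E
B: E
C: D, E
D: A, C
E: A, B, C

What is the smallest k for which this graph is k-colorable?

2

C and D are adjacent, so at least 2 colors are needed.
One proper 2-coloring: A=2, B=2, C=2, D=1, E=1. Each edge has distinct colors on its endpoints.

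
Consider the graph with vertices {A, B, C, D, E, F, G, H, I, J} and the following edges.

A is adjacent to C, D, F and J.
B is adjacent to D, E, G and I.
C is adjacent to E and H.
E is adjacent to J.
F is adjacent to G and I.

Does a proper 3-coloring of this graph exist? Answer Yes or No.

Yes

The chromatic number is 3. The cycle G-F-A-D-B-G has odd length 5, so it cannot be 2-colored; at least 3 colors are needed.
3 colors suffice: color 1 → {A, B, H}; color 2 → {C, D, F, J}; color 3 → {E, G, I}.
That is already a proper 3-coloring.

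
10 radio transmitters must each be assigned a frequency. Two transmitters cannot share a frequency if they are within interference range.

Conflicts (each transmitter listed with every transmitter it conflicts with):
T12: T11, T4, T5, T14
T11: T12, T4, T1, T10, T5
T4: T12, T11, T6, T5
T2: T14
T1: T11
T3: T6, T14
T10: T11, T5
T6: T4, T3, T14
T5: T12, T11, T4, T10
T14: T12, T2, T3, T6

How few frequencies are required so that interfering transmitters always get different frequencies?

4

T12, T11, T4, T5 pairwise conflict, so at least 4 frequencies are needed.
4 frequencies suffice: frequency 1 → {T11, T14}; frequency 2 → {T12, T2, T1, T10, T6}; frequency 3 → {T3, T5}; frequency 4 → {T4}. Each listed conflict is separated.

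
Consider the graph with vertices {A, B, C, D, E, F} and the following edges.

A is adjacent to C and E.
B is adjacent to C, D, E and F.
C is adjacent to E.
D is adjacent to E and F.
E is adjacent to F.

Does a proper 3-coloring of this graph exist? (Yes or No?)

B, D, E, F are mutually adjacent (a clique of size 4), so at least 4 colors are needed.
So 3 colors are not enough.

No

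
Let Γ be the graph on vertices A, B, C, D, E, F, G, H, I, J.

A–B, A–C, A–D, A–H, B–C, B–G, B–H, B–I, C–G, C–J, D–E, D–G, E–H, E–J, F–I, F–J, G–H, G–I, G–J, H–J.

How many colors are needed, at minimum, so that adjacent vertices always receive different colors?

3

A, B, C form a triangle, so at least 3 colors are needed.
3 colors suffice: color 1 → {A, E, F, G}; color 2 → {B, D, J}; color 3 → {C, H, I}. Each edge has distinct colors on its endpoints.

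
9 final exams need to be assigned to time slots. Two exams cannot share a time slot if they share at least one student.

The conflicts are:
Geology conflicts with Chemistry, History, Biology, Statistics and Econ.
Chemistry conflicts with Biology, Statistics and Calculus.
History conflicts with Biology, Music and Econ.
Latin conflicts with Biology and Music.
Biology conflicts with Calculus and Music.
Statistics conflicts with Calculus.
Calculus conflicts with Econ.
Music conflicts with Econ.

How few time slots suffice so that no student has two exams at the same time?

Chemistry, Statistics, Calculus pairwise conflict, so at least 3 time slots are needed.
3 time slots suffice: time slot 1 → {Biology, Statistics, Econ}; time slot 2 → {Geology, Calculus, Music}; time slot 3 → {Chemistry, History, Latin}. No two conflicting exams share a time slot.

3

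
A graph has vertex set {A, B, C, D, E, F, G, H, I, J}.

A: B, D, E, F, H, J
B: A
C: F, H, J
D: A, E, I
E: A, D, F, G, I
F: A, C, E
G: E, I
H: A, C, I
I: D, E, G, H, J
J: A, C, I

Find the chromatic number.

3

A, D, E are pairwise adjacent, so at least 3 colors are needed.
A valid assignment using 3 colors: A=1, B=2, C=1, D=3, E=2, F=3, G=3, H=2, I=1, J=2. No two adjacent vertices share a color.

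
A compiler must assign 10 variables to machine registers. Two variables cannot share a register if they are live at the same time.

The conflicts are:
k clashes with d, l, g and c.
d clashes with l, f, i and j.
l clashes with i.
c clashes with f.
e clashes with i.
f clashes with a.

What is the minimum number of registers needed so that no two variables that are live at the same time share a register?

d, l, i pairwise conflict, so at least 3 registers are needed.
3 registers suffice: register 1 → {d, g, c, e, a}; register 2 → {k, f, i, j}; register 3 → {l}. Every pair that conflicts lands in different registers.

3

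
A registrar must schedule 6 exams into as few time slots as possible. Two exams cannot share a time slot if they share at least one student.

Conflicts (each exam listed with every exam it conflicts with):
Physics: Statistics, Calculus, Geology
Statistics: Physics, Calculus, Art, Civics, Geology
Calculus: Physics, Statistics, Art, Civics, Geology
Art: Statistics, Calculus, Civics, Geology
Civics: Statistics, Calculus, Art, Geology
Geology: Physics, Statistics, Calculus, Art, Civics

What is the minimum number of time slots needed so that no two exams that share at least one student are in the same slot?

5

Statistics, Calculus, Art, Civics, Geology pairwise conflict, so at least 5 time slots are needed.
5 time slots suffice: time slot 1 → {Statistics}; time slot 2 → {Calculus}; time slot 3 → {Geology}; time slot 4 → {Physics, Civics}; time slot 5 → {Art}. Each listed conflict is separated.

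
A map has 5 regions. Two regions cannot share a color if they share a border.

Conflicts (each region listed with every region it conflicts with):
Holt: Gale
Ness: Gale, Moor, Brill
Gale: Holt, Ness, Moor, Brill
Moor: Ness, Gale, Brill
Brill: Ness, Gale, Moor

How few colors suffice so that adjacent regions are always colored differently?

4

Ness, Gale, Moor, Brill are mutually in conflict, so at least 4 colors are needed.
4 colors suffice: color 1 → {Gale}; color 2 → {Holt, Moor}; color 3 → {Ness}; color 4 → {Brill}. Each listed conflict is separated.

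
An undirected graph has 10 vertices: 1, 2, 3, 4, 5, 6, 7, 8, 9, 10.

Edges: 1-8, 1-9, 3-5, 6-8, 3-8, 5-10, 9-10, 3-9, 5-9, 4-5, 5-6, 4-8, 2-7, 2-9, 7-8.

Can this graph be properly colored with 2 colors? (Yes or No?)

3, 5, 9 are pairwise adjacent, so at least 3 colors are needed.
So 2 colors are not enough.

No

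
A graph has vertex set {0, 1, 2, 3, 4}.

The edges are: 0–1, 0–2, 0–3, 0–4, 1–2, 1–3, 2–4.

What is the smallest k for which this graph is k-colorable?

0, 1, 2 are pairwise adjacent, so at least 3 colors are needed.
3 colors suffice: color red → {0}; color blue → {1, 4}; color green → {2, 3}. Every edge joins two different colors.

3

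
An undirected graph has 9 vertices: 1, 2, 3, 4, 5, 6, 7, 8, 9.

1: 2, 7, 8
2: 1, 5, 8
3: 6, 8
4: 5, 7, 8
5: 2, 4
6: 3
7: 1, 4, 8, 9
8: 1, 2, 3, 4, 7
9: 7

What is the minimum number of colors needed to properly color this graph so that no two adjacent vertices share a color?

1, 2, 8 are mutually adjacent, so at least 3 colors are needed.
3 colors suffice: color red → {5, 6, 8, 9}; color blue → {2, 3, 7}; color green → {1, 4}. No two adjacent vertices share a color.

3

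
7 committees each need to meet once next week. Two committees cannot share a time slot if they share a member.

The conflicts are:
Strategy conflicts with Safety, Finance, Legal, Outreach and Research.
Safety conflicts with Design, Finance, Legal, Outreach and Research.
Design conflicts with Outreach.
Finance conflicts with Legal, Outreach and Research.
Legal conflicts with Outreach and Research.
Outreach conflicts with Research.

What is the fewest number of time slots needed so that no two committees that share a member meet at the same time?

6

Strategy, Safety, Finance, Legal, Outreach, Research pairwise conflict, so at least 6 time slots are needed.
Using 6 time slots: Strategy=6, Safety=1, Design=3, Finance=5, Legal=3, Outreach=2, Research=4. Each listed conflict is separated.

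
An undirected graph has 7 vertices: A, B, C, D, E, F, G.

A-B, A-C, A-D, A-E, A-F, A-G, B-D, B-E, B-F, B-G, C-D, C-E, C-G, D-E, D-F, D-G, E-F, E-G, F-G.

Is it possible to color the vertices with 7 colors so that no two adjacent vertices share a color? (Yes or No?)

The chromatic number is 6. A, B, D, E, F, G are mutually adjacent (a clique of size 6), so at least 6 colors are needed.
A valid assignment using 6 colors: A=3, B=6, C=5, D=2, E=4, F=5, G=1.
Since 7 ≥ 6, a proper 7-coloring certainly exists.

Yes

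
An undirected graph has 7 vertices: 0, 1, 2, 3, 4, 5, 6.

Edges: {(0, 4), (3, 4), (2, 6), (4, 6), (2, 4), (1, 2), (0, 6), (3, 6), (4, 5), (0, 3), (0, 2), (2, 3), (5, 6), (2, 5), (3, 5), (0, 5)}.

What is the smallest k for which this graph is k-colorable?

6

0, 2, 3, 4, 5, 6 form a clique, so at least 6 colors are needed.
6 colors suffice: color red → {2}; color blue → {1, 4}; color green → {5}; color yellow → {6}; color purple → {3}; color orange → {0}. Each edge has distinct colors on its endpoints.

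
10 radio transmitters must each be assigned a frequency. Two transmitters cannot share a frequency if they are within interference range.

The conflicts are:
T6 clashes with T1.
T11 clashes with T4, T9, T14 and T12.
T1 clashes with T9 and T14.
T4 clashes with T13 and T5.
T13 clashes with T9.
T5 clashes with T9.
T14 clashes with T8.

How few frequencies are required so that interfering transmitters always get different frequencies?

T1 and T14 conflict, so at least 2 frequencies are needed.
A valid assignment using 2 frequencies: T6=2, T11=1, T1=1, T4=2, T13=1, T5=1, T9=2, T14=2, T12=2, T8=1. Every pair that conflicts lands in different frequencies.

2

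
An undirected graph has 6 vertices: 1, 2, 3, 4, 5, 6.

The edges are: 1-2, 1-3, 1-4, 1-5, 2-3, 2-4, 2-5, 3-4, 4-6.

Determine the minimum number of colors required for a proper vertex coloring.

4

1, 2, 3, 4 are pairwise adjacent (a clique of size 4), so at least 4 colors are needed.
A valid assignment using 4 colors: 1=a, 2=c, 3=d, 4=b, 5=b, 6=a. No two adjacent vertices share a color.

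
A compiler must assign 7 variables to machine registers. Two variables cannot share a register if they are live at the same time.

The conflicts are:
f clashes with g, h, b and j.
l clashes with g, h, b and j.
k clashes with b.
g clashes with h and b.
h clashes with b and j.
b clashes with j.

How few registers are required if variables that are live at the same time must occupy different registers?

4

f, g, h, b all conflict with each other, so at least 4 registers are needed.
4 registers suffice: register 1 → {b}; register 2 → {k, h}; register 3 → {g, j}; register 4 → {f, l}. Every pair that conflicts lands in different registers.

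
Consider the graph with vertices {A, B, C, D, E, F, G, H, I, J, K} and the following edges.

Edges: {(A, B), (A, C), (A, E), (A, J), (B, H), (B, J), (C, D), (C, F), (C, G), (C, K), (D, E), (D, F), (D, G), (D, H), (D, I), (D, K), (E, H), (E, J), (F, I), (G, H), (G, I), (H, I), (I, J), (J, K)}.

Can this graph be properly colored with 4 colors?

Yes

The chromatic number is 4. D, G, H, I are pairwise adjacent (a clique of size 4), so at least 4 colors are needed.
4 colors suffice: A=4, B=3, C=2, D=1, E=3, F=4, G=4, H=2, I=3, J=1, K=3.
That is already a proper 4-coloring.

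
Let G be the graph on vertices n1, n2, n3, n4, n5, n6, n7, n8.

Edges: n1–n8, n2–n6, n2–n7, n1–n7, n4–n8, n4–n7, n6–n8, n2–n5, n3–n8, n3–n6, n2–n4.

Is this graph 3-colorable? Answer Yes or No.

The chromatic number is 3. n3, n6, n8 are mutually adjacent, so at least 3 colors are needed.
3 colors suffice: color 1 → {n2, n8}; color 2 → {n1, n4, n5, n6}; color 3 → {n3, n7}.
That is already a proper 3-coloring.

Yes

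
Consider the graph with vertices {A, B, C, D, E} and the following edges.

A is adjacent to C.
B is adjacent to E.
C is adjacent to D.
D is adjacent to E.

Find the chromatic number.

A and C are adjacent, so at least 2 colors are needed.
2 colors suffice: color 1 → {C, E}; color 2 → {A, B, D}. Each edge has distinct colors on its endpoints.

2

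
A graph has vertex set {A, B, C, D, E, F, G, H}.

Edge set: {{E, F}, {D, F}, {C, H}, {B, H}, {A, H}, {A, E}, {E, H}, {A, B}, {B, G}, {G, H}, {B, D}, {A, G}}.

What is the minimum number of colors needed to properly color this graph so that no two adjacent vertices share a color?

A, B, G, H form a clique, so at least 4 colors are needed.
4 colors suffice: color 1 → {F, H}; color 2 → {B, C, E}; color 3 → {A, D}; color 4 → {G}. Each edge has distinct colors on its endpoints.

4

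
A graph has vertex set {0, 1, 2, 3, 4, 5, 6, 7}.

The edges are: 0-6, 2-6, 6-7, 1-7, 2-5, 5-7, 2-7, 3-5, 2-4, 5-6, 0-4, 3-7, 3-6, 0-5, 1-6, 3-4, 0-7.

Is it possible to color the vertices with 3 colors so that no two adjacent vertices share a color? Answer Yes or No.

3, 5, 6, 7 are mutually adjacent (a clique of size 4), so at least 4 colors are needed.
So 3 colors are not enough.

No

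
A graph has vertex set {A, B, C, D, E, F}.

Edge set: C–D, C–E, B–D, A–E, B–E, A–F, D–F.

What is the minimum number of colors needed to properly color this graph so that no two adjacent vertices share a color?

3

The cycle A-E-B-D-F-A has odd length 5, so it cannot be 2-colored; at least 3 colors are needed.
3 colors suffice: color 1 → {D, E}; color 2 → {A, B, C}; color 3 → {F}. Every edge joins two different colors.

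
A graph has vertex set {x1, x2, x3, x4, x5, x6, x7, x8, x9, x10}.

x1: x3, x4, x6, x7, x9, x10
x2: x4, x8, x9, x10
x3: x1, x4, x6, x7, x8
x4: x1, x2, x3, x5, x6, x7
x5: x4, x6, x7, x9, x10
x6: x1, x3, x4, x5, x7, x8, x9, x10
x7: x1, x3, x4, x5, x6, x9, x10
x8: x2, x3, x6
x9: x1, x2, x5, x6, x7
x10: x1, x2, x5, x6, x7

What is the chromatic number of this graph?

5

x1, x3, x4, x6, x7 are pairwise adjacent (a clique of size 5), so at least 5 colors are needed.
5 colors suffice: color 1 → {x2, x6}; color 2 → {x7, x8}; color 3 → {x4, x9, x10}; color 4 → {x1, x5}; color 5 → {x3}. Each edge has distinct colors on its endpoints.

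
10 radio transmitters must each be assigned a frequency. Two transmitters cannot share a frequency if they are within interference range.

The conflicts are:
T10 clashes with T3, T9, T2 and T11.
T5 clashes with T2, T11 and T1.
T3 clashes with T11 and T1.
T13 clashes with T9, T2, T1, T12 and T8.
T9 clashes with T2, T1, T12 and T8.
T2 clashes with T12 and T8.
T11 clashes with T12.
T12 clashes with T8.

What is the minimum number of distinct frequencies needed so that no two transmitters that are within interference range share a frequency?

5

T13, T9, T2, T12, T8 are mutually in conflict, so at least 5 frequencies are needed.
5 frequencies suffice: frequency 1 → {T2, T11, T1}; frequency 2 → {T5, T3, T9}; frequency 3 → {T10, T12}; frequency 4 → {T13}; frequency 5 → {T8}. Every pair that conflicts lands in different frequencies.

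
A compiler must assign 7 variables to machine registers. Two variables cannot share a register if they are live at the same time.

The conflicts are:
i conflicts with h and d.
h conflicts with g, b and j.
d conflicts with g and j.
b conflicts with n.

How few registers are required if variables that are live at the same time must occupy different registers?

d and j conflict, so at least 2 registers are needed.
2 registers suffice: register 1 → {h, d, n}; register 2 → {i, g, b, j}. Each listed conflict is separated.

2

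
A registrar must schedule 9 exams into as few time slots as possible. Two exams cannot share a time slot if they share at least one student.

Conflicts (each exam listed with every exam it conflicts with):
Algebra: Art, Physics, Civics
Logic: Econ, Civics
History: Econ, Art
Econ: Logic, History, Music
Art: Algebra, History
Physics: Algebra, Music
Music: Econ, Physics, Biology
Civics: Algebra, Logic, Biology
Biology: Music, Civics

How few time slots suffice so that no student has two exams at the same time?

3

The cycle Civics-Logic-Econ-Music-Biology-Civics has odd length 5, so it cannot be 2-colored; at least 3 time slots are needed.
3 time slots suffice: time slot 1 → {Econ, Art, Physics, Civics}; time slot 2 → {Algebra, Logic, History, Music}; time slot 3 → {Biology}. Each listed conflict is separated.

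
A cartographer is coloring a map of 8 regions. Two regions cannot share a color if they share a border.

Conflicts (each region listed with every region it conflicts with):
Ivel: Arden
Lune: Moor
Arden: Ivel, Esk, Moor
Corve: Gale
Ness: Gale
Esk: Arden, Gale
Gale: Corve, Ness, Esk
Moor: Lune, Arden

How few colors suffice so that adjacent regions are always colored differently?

2

Ivel and Arden conflict, so at least 2 colors are needed.
2 colors suffice: Ivel=2, Lune=1, Arden=1, Corve=2, Ness=2, Esk=2, Gale=1, Moor=2. No two conflicting regions share a color.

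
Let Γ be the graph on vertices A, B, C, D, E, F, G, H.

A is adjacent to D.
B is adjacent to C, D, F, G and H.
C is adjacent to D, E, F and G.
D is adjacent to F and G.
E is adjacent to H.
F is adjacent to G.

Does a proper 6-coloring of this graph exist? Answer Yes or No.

The chromatic number is 5. B, C, D, F, G are mutually adjacent (a clique of size 5), so at least 5 colors are needed.
5 colors suffice: A=1, B=1, C=2, D=3, E=1, F=5, G=4, H=2.
Since 6 ≥ 5, a proper 6-coloring certainly exists.

Yes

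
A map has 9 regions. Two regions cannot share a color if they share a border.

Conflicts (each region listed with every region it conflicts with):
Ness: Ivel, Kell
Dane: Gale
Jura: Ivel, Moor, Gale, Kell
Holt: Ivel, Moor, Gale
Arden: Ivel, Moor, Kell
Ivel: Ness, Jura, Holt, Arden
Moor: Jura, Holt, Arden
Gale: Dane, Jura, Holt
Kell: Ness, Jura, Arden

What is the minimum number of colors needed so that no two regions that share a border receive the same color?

Jura and Moor conflict, so at least 2 colors are needed.
2 colors suffice: color 1 → {Ness, Dane, Jura, Holt, Arden}; color 2 → {Ivel, Moor, Gale, Kell}. Every pair that conflicts lands in different colors.

2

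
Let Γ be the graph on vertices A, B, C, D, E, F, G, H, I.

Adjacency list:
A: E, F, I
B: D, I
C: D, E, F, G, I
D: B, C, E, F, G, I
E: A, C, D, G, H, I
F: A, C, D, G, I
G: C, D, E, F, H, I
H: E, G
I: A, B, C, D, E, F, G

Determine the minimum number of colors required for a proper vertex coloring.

C, D, E, G, I are pairwise adjacent (a clique of size 5), so at least 5 colors are needed.
5 colors suffice: color 1 → {H, I}; color 2 → {B, E, F}; color 3 → {A, D}; color 4 → {G}; color 5 → {C}. No two adjacent vertices share a color.

5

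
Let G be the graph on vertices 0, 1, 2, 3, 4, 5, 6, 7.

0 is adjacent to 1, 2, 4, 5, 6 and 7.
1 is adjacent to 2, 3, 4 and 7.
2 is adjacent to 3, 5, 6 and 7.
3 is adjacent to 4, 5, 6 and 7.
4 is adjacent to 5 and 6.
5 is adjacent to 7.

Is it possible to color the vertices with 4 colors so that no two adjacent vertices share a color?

Yes

The chromatic number is 4. 1, 2, 3, 7 are pairwise adjacent (a clique of size 4), so at least 4 colors are needed.
4 colors suffice: color a → {0, 3}; color b → {2, 4}; color c → {6, 7}; color d → {1, 5}.
That is already a proper 4-coloring.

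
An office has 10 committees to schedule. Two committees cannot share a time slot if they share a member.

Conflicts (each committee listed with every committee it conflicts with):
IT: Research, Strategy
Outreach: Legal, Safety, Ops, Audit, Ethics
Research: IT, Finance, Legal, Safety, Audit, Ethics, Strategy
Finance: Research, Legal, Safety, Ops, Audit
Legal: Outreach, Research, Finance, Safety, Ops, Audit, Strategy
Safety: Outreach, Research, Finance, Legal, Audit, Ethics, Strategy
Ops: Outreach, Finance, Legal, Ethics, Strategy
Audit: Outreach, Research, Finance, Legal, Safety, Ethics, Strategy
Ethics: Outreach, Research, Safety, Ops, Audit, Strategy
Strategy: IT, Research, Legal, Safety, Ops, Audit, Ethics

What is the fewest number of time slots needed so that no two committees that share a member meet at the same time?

5

Research, Finance, Legal, Safety, Audit are mutually in conflict, so at least 5 time slots are needed.
5 time slots suffice: IT=1, Outreach=3, Research=3, Finance=5, Legal=2, Safety=1, Ops=1, Audit=4, Ethics=2, Strategy=5. Each listed conflict is separated.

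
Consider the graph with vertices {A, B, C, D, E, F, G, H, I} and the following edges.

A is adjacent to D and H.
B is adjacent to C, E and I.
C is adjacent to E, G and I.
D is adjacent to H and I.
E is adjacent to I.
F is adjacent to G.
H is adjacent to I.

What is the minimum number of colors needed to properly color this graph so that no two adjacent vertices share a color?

B, C, E, I are pairwise adjacent (a clique of size 4), so at least 4 colors are needed.
One proper 4-coloring: A=red, B=yellow, C=blue, D=blue, E=green, F=blue, G=red, H=green, I=red. Each edge has distinct colors on its endpoints.

4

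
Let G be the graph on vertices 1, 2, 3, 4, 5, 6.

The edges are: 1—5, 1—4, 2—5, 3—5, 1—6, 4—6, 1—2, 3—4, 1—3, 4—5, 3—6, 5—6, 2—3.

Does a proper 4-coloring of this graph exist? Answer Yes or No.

1, 3, 4, 5, 6 form a clique, so at least 5 colors are needed.
So 4 colors are not enough.

No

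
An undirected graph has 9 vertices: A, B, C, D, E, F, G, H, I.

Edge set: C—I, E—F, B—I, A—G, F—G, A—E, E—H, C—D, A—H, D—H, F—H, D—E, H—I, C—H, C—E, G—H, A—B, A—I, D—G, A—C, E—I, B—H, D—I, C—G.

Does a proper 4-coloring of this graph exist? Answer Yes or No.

No

A, C, E, H, I form a clique, so at least 5 colors are needed.
So 4 colors are not enough.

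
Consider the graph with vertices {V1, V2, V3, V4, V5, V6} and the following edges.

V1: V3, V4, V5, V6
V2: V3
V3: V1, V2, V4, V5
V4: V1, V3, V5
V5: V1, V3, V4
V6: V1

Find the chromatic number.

4

V1, V3, V4, V5 are mutually adjacent (a clique of size 4), so at least 4 colors are needed.
4 colors suffice: color R → {V3, V6}; color B → {V1, V2}; color G → {V5}; color Y → {V4}. Every edge joins two different colors.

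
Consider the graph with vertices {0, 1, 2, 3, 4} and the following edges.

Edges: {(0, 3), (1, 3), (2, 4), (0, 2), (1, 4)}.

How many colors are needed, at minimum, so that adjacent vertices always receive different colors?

The cycle 1-3-0-2-4-1 has odd length 5, so it cannot be 2-colored; at least 3 colors are needed.
3 colors suffice: color a → {0, 1}; color b → {2, 3}; color c → {4}. Every edge joins two different colors.

3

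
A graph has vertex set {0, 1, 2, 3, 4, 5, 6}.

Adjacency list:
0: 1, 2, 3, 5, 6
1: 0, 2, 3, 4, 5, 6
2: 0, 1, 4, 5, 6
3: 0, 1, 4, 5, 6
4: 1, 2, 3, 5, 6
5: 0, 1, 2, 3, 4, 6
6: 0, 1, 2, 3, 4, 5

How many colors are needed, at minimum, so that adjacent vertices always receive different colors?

0, 1, 3, 5, 6 are mutually adjacent (a clique of size 5), so at least 5 colors are needed.
5 colors suffice: color red → {6}; color blue → {1}; color green → {5}; color yellow → {0, 4}; color purple → {2, 3}. Every edge joins two different colors.

5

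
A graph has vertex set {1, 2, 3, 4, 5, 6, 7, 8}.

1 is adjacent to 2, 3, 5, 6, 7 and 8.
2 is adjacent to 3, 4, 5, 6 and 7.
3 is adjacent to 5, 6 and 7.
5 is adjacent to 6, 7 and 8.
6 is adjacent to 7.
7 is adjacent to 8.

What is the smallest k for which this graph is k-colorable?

1, 2, 3, 5, 6, 7 are mutually adjacent (a clique of size 6), so at least 6 colors are needed.
One proper 6-coloring: 1=b, 2=d, 3=f, 4=a, 5=a, 6=e, 7=c, 8=d. Every edge joins two different colors.

6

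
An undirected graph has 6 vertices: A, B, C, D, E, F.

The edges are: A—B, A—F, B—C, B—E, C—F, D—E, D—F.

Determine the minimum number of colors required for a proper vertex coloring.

3

The cycle C-F-D-E-B-C has odd length 5, so it cannot be 2-colored; at least 3 colors are needed.
3 colors suffice: color red → {B, F}; color blue → {A, C, D}; color green → {E}. No two adjacent vertices share a color.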